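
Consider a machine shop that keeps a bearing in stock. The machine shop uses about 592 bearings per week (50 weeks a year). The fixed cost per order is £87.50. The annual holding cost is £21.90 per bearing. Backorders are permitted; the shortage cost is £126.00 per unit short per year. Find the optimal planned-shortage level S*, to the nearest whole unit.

Annual demand D = 592 × 50 = 29,600.
With planned backorders, Q* = √(2DS/H) · √((H+B)/B).
√(2DS/H) = √(2 × 29,600 × 87.5 / 21.9) = 486.343.
√((H+B)/B) = √((21.9+126)/126) = 1.0834.
Q* ≈ 526.916.
S* = Q* · H/(H+B) = 526.916 × 21.9/147.9 ≈ 78.022.

S* ≈ 78 bearings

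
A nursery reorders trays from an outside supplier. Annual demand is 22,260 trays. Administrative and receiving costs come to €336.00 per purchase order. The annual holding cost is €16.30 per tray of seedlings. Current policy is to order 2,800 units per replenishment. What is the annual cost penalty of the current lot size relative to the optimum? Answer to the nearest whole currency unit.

EOQ = √(2DS/H) = √(2 × 22,260 × 336 / 16.3) ≈ 957.97.
Cost at Q* = (D/Q*)S + (Q*/2)H = √(2DSH) ≈ €15,614.97.
Cost at Q = 2,800: (22,260/2,800)×336 + (2,800/2)×16.3 = €2,671.20 + €22,820.00 = €25,491.20.
Excess = €25,491.20 − €15,614.97 = €9,876.23.

Extra cost ≈ €9,876 per year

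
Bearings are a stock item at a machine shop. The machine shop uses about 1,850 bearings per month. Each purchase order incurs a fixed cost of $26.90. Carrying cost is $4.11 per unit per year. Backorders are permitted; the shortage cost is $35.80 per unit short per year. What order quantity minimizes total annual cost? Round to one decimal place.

Q* ≈ 569.2 bearings

Annual demand D = 1,850 × 12 = 22,200.
With planned backorders, Q* = √(2DS/H) · √((H+B)/B).
√(2DS/H) = √(2 × 22,200 × 26.9 / 4.11) = 539.072.
√((H+B)/B) = √((4.11+35.8)/35.8) = 1.0558.
Q* ≈ 569.175.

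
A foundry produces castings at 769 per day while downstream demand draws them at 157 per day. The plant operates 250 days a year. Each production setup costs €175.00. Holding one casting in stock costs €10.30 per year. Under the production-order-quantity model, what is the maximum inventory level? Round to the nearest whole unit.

Annual demand D = 157 × 250 = 39,250.
Production build-up factor (1 − d/p) = 1 − 157/769 = 0.7958.
Q* = √(2DS / (H(1 − d/p))) = √(2 × 39,250 × 175 / (10.3 × 0.7958)).
= √(13,737,500 / 8.1971) ≈ 1294.562.
Maximum inventory = Q*(1 − d/p) = 1294.562 × 0.7958 ≈ 1030.262.

I_max ≈ 1,030 castings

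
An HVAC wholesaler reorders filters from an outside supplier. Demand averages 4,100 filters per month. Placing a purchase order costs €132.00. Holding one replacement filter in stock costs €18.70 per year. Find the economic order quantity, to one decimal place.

Annual demand D = 4,100 × 12 = 49,200.
EOQ = √(2DS / H) = √(2 × 49,200 × 132 / 18.7).
= √(12,988,800 / 18.7) = √694,588.2353 ≈ 833.420.

Q* ≈ 833.4 filters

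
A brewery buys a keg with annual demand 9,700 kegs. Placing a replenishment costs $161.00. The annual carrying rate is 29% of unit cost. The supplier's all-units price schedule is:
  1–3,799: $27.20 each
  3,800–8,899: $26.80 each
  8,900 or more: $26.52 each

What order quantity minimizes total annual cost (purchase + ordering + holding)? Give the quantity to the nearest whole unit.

Q* ≈ 629 kegs

Holding cost per unit per year at price C is H = 0.29·C.
Candidates are each tier's EOQ (if it falls in that tier) and each price-break quantity.
EOQ at $27.20 = 629.3 (feasible in tier 1): TC = 9,700×$27.20 + (9,700/629.3)×161 + (629.3/2)×0.29×$27.20 = $268,803.61.
EOQ at $26.80 = 633.9 < 3800, so use break Q=3800: TC = 9,700×$26.80 + (9,700/3800.0)×161 + (3800.0/2)×0.29×$26.80 = $275,137.77.
EOQ at $26.52 = 637.3 < 8900, so use break Q=8900: TC = 9,700×$26.52 + (9,700/8900.0)×161 + (8900.0/2)×0.29×$26.52 = $291,643.53.
Lowest total cost is $268,803.61 at Q = 629.3.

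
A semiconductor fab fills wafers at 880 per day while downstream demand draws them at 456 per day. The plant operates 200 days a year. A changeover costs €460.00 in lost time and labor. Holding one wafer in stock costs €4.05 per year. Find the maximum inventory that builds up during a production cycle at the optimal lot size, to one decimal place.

I_max ≈ 3,159.4 wafers

Annual demand D = 456 × 200 = 91,200.
Production build-up factor (1 − d/p) = 1 − 456/880 = 0.4818.
Q* = √(2DS / (H(1 − d/p))) = √(2 × 91,200 × 460 / (4.05 × 0.4818)).
= √(83,904,000 / 1.9514) ≈ 6557.257.
Maximum inventory = Q*(1 − d/p) = 6557.257 × 0.4818 ≈ 3159.406.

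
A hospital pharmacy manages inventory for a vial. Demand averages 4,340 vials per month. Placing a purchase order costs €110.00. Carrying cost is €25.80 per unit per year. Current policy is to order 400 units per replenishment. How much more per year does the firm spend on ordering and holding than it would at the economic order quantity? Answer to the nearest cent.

Annual demand D = 4,340 × 12 = 52,080.
EOQ = √(2DS/H) = √(2 × 52,080 × 110 / 25.8) ≈ 666.40.
Cost at Q* = (D/Q*)S + (Q*/2)H = √(2DSH) ≈ €17,193.20.
Cost at Q = 400: (52,080/400)×110 + (400/2)×25.8 = €14,322.00 + €5,160.00 = €19,482.00.
Excess = €19,482.00 − €17,193.20 = €2,288.80.

Extra cost ≈ €2,288.80 per year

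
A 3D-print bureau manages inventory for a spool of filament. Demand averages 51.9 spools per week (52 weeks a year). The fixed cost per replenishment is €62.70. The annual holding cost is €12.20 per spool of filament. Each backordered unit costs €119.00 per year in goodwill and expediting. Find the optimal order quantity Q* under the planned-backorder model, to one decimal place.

Annual demand D = 51.9 × 52 = 2,698.8.
With planned backorders, Q* = √(2DS/H) · √((H+B)/B).
√(2DS/H) = √(2 × 2,698.8 × 62.7 / 12.2) = 166.554.
√((H+B)/B) = √((12.2+119)/119) = 1.0500.
Q* ≈ 174.883.

Q* ≈ 174.9 spools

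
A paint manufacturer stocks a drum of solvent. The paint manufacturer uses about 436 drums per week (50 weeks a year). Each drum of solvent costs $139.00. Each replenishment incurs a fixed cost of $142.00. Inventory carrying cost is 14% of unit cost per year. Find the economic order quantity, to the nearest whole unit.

Annual demand D = 436 × 50 = 21,800.
Holding cost H = 0.14 × $139.00 = $19.4600 per unit per year.
EOQ = √(2DS / H) = √(2 × 21,800 × 142 / 19.46).
= √(6,191,200 / 19.46) = √318,150.0514 ≈ 564.048.

Q* ≈ 564 drums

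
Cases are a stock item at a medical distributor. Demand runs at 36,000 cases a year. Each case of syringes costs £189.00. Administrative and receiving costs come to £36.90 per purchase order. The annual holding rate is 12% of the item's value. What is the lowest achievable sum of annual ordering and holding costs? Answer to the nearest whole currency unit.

TC* ≈ £7,762

Holding cost H = 0.12 × £189.00 = £22.6800 per unit per year.
EOQ = √(2DS/H) = √(2 × 36,000 × 36.9 / 22.68) ≈ 342.26.
At Q*, ordering cost (D/Q*)S equals holding cost (Q*/2)H, each = √(DSH/2).
Minimum total = √(2DSH) = √(2 × 36,000 × 36.9 × 22.68) ≈ 7762.488.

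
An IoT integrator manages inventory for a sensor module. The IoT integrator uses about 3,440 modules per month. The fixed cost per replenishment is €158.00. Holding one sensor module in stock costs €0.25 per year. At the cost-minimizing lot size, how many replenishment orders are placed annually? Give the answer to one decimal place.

N ≈ 5.7 orders per year

Annual demand D = 3,440 × 12 = 41,280.
EOQ = √(2DS/H) = √(2 × 41,280 × 158 / 0.25) ≈ 7223.43.
Orders per year = D / Q* = 41,280 / 7223.43 ≈ 5.715.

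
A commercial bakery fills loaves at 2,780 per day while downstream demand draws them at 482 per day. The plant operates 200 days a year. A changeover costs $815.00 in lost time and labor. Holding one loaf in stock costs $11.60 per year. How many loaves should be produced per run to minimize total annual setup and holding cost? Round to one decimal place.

Q* ≈ 4,048.1 loaves

Annual demand D = 482 × 200 = 96,400.
Production build-up factor (1 − d/p) = 1 − 482/2,780 = 0.8266.
Q* = √(2DS / (H(1 − d/p))) = √(2 × 96,400 × 815 / (11.6 × 0.8266)).
= √(157,132,000 / 9.5888) ≈ 4048.095.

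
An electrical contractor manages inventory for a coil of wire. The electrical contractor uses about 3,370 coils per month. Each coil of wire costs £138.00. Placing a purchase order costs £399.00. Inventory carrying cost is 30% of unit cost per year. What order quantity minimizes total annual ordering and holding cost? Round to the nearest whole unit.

Annual demand D = 3,370 × 12 = 40,440.
Holding cost H = 0.30 × £138.00 = £41.4000 per unit per year.
EOQ = √(2DS / H) = √(2 × 40,440 × 399 / 41.4).
= √(32,271,120 / 41.4) = √779,495.6522 ≈ 882.891.

Q* ≈ 883 coils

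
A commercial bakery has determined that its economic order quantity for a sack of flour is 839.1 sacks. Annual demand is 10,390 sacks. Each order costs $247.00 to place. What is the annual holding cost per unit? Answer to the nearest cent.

H ≈ $7.29

Squaring Q* = √(2DS/H) gives Q*² = 2DS/H.
From Q* = √(2DS/H): H = 2DS / Q*² = 2 × 10,390 × 247 / 839.1² = 7.2898.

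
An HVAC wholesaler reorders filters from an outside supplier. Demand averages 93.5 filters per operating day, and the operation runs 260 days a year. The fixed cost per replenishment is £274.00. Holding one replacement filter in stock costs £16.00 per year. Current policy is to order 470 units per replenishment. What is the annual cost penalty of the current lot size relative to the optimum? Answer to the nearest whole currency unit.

Extra cost ≈ £3,333 per year

Annual demand D = 93.5 × 260 = 24,310.
EOQ = √(2DS/H) = √(2 × 24,310 × 274 / 16) ≈ 912.48.
Cost at Q* = (D/Q*)S + (Q*/2)H = √(2DSH) ≈ £14,599.66.
Cost at Q = 470: (24,310/470)×274 + (470/2)×16 = £14,172.21 + £3,760.00 = £17,932.21.
Excess = £17,932.21 − £14,599.66 = £3,332.55.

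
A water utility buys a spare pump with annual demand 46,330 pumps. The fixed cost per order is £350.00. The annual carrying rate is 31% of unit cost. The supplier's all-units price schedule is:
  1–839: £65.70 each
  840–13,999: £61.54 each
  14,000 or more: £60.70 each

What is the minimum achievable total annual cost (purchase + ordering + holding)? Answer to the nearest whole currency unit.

TC* ≈ £2,876,022

Holding cost per unit per year at price C is H = 0.31·C.
Candidates are each tier's EOQ (if it falls in that tier) and each price-break quantity.
Tier 1 (£65.70): EOQ = 1261.9 exceeds tier's upper bound 839, so this tier is dominated.
EOQ at £61.54 = 1303.8 (feasible in tier 2): TC = 46,330×£61.54 + (46,330/1303.8)×350 + (1303.8/2)×0.31×£61.54 = £2,876,021.86.
EOQ at £60.70 = 1312.8 < 14000, so use break Q=14000: TC = 46,330×£60.70 + (46,330/14000.0)×350 + (14000.0/2)×0.31×£60.70 = £2,945,108.25.
Lowest total cost among the candidates is at Q = 1303.8.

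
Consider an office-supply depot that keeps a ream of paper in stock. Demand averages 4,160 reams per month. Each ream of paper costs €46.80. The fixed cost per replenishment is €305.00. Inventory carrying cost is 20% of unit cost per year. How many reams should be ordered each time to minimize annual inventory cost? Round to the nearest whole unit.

Q* ≈ 1,804 reams

Annual demand D = 4,160 × 12 = 49,920.
Holding cost H = 0.20 × €46.80 = €9.3600 per unit per year.
EOQ = √(2DS / H) = √(2 × 49,920 × 305 / 9.36).
= √(30,451,200 / 9.36) = √3,253,333.3333 ≈ 1803.700.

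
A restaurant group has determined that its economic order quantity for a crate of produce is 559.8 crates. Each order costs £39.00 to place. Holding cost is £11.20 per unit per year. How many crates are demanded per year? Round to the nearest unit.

D ≈ 44,998 crates per year

The basic EOQ model gives Q* = √(2DS/H); rearrange for the unknown.
From Q* = √(2DS/H): D = Q*²H / (2S) = 559.8² × 11.2 / (2 × 39) = 44997.585.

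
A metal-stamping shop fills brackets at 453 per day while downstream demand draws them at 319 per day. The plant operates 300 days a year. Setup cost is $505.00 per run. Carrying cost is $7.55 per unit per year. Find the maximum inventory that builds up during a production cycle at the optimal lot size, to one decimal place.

Annual demand D = 319 × 300 = 95,700.
Production build-up factor (1 − d/p) = 1 − 319/453 = 0.2958.
Q* = √(2DS / (H(1 − d/p))) = √(2 × 95,700 × 505 / (7.55 × 0.2958)).
= √(96,657,000 / 2.2333) ≈ 6578.697.
Maximum inventory = Q*(1 − d/p) = 6578.697 × 0.2958 ≈ 1946.016.

I_max ≈ 1,946.0 brackets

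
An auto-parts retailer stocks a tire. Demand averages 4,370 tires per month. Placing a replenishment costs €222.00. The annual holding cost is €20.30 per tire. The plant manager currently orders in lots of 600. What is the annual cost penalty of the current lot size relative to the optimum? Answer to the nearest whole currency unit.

Annual demand D = 4,370 × 12 = 52,440.
EOQ = √(2DS/H) = √(2 × 52,440 × 222 / 20.3) ≈ 1070.96.
Cost at Q* = (D/Q*)S + (Q*/2)H = √(2DSH) ≈ €21,740.57.
Cost at Q = 600: (52,440/600)×222 + (600/2)×20.3 = €19,402.80 + €6,090.00 = €25,492.80.
Excess = €25,492.80 − €21,740.57 = €3,752.23.

Extra cost ≈ €3,752 per year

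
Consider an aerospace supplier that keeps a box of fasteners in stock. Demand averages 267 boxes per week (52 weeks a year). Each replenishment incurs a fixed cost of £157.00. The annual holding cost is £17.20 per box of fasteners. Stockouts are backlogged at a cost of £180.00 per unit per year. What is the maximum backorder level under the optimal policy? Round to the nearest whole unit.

Annual demand D = 267 × 52 = 13,884.
With planned backorders, Q* = √(2DS/H) · √((H+B)/B).
√(2DS/H) = √(2 × 13,884 × 157 / 17.2) = 503.452.
√((H+B)/B) = √((17.2+180)/180) = 1.0467.
Q* ≈ 526.957.
S* = Q* · H/(H+B) = 526.957 × 17.2/197.2 ≈ 45.962.

S* ≈ 46 boxes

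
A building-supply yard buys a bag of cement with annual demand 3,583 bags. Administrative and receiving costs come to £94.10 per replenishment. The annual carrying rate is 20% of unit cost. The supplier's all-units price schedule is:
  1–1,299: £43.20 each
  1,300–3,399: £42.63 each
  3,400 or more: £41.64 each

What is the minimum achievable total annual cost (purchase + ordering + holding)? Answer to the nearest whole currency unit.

TC* ≈ £157,199

Holding cost per unit per year at price C is H = 0.20·C.
For each price level, check whether its EOQ is feasible; otherwise the best quantity at that price is the breakpoint.
EOQ at £43.20 = 279.4 (feasible in tier 1): TC = 3,583×£43.20 + (3,583/279.4)×94.1 + (279.4/2)×0.20×£43.20 = £157,199.34.
EOQ at £42.63 = 281.2 < 1300, so use break Q=1300: TC = 3,583×£42.63 + (3,583/1300.0)×94.1 + (1300.0/2)×0.20×£42.63 = £158,544.54.
EOQ at £41.64 = 284.6 < 3400, so use break Q=3400: TC = 3,583×£41.64 + (3,583/3400.0)×94.1 + (3400.0/2)×0.20×£41.64 = £163,452.88.
Lowest total cost among the candidates is at Q = 279.4.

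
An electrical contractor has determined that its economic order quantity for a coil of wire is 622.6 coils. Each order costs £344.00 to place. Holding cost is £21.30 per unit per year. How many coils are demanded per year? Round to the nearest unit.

D ≈ 12,001 coils per year

Invert the EOQ relation Q*² = 2DS/H.
From Q* = √(2DS/H): D = Q*²H / (2S) = 622.6² × 21.3 / (2 × 344) = 12000.778.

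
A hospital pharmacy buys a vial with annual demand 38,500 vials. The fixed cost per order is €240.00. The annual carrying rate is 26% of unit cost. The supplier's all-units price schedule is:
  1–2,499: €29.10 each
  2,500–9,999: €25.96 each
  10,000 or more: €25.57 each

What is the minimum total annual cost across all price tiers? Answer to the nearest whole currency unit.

Holding cost per unit per year at price C is H = 0.26·C.
For each price level, check whether its EOQ is feasible; otherwise the best quantity at that price is the breakpoint.
EOQ at €29.10 = 1562.9 (feasible in tier 1): TC = 38,500×€29.10 + (38,500/1562.9)×240 + (1562.9/2)×0.26×€29.10 = €1,132,174.54.
EOQ at €25.96 = 1654.7 < 2500, so use break Q=2500: TC = 38,500×€25.96 + (38,500/2500.0)×240 + (2500.0/2)×0.26×€25.96 = €1,011,593.00.
EOQ at €25.57 = 1667.2 < 10000, so use break Q=10000: TC = 38,500×€25.57 + (38,500/10000.0)×240 + (10000.0/2)×0.26×€25.57 = €1,018,610.00.
Lowest total cost among the candidates is at Q = 2500.0.

TC* ≈ €1,011,593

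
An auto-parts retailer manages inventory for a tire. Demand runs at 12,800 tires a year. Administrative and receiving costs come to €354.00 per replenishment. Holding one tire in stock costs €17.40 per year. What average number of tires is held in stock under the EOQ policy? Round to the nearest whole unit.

Average inventory ≈ 361 tires

EOQ = √(2DS/H) = √(2 × 12,800 × 354 / 17.4) ≈ 721.68.
Average inventory = Q*/2 ≈ 721.68 / 2 = 360.842.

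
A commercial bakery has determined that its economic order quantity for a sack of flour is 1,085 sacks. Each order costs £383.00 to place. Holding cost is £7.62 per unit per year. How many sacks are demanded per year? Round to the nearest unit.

Squaring Q* = √(2DS/H) gives Q*² = 2DS/H.
From Q* = √(2DS/H): D = Q*²H / (2S) = 1,085² × 7.62 / (2 × 383) = 11710.776.

D ≈ 11,711 sacks per year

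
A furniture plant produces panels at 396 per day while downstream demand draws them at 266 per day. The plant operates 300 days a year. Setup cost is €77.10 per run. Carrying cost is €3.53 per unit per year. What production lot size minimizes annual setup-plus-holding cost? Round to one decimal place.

Annual demand D = 266 × 300 = 79,800.
Production build-up factor (1 − d/p) = 1 − 266/396 = 0.3283.
Q* = √(2DS / (H(1 − d/p))) = √(2 × 79,800 × 77.1 / (3.53 × 0.3283)).
= √(12,305,160 / 1.1588) ≈ 3258.609.

Q* ≈ 3,258.6 panels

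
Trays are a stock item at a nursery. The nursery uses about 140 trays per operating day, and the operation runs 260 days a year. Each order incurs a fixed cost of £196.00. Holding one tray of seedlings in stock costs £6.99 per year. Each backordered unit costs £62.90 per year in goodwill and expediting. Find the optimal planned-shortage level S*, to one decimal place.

Annual demand D = 140 × 260 = 36,400.
With planned backorders, Q* = √(2DS/H) · √((H+B)/B).
√(2DS/H) = √(2 × 36,400 × 196 / 6.99) = 1428.746.
√((H+B)/B) = √((6.99+62.9)/62.9) = 1.0541.
Q* ≈ 1506.043.
S* = Q* · H/(H+B) = 1506.043 × 6.99/69.89 ≈ 150.626.

S* ≈ 150.6 trays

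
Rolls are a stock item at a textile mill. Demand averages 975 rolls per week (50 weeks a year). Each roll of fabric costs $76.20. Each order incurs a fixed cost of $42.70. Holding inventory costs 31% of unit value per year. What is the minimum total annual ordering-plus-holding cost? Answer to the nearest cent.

TC* ≈ $9,916.87

Annual demand D = 975 × 50 = 48,750.
Holding cost H = 0.31 × $76.20 = $23.6220 per unit per year.
The optimal lot size = √(2DS/H) = √(2 × 48,750 × 42.7 / 23.622) ≈ 419.81.
At Q*, ordering cost (D/Q*)S equals holding cost (Q*/2)H, each = √(DSH/2).
Minimum total = √(2DSH) = √(2 × 48,750 × 42.7 × 23.622) ≈ 9916.869.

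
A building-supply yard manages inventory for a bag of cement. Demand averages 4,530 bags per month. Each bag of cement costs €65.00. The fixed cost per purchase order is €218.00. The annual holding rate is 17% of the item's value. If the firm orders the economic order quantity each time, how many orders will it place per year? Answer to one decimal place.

N ≈ 37.1 orders per year

Annual demand D = 4,530 × 12 = 54,360.
Holding cost H = 0.17 × €65.00 = €11.0500 per unit per year.
EOQ = √(2DS/H) = √(2 × 54,360 × 218 / 11.05) ≈ 1464.54.
Orders per year = D / Q* = 54,360 / 1464.54 ≈ 37.117.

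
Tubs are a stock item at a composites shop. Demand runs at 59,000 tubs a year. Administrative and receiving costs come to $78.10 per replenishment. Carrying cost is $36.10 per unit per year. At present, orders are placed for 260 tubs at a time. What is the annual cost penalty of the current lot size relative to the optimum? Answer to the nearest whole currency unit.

EOQ = √(2DS/H) = √(2 × 59,000 × 78.1 / 36.1) ≈ 505.26.
Cost at Q* = (D/Q*)S + (Q*/2)H = √(2DSH) ≈ $18,239.80.
Cost at Q = 260: (59,000/260)×78.1 + (260/2)×36.1 = $17,722.69 + $4,693.00 = $22,415.69.
Excess = $22,415.69 − $18,239.80 = $4,175.89.

Extra cost ≈ $4,176 per year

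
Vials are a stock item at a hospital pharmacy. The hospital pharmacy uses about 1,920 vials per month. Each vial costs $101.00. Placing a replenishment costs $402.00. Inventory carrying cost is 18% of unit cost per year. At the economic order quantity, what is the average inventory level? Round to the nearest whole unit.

Average inventory ≈ 505 vials

Annual demand D = 1,920 × 12 = 23,040.
Holding cost H = 0.18 × $101.00 = $18.1800 per unit per year.
The optimal lot size = √(2DS/H) = √(2 × 23,040 × 402 / 18.18) ≈ 1009.42.
Average inventory = Q*/2 ≈ 1009.42 / 2 = 504.710.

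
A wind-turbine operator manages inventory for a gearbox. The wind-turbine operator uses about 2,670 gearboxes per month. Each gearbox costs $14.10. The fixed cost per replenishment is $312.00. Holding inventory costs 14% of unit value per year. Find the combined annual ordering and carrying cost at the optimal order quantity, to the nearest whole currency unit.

TC* ≈ $6,282

Annual demand D = 2,670 × 12 = 32,040.
Holding cost H = 0.14 × $14.10 = $1.9740 per unit per year.
EOQ = √(2DS/H) = √(2 × 32,040 × 312 / 1.974) ≈ 3182.47.
At the optimum the two cost components are equal, so total cost = 2·(Q*/2)H = Q*·H.
Minimum total = √(2DSH) = √(2 × 32,040 × 312 × 1.974) ≈ 6282.205.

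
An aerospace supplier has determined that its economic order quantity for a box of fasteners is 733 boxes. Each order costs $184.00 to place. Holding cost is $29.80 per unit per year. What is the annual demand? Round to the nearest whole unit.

Squaring Q* = √(2DS/H) gives Q*² = 2DS/H.
From Q* = √(2DS/H): D = Q*²H / (2S) = 733² × 29.8 / (2 × 184) = 43508.729.

D ≈ 43,509 boxes per year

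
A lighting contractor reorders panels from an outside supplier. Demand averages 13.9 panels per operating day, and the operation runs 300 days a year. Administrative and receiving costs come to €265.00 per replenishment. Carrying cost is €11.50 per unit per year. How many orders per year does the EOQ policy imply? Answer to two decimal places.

N ≈ 9.51 orders per year

Annual demand D = 13.9 × 300 = 4,170.
Q* = √(2DS/H) = √(2 × 4,170 × 265 / 11.5) ≈ 438.39.
Orders per year = D / Q* = 4,170 / 438.39 ≈ 9.512.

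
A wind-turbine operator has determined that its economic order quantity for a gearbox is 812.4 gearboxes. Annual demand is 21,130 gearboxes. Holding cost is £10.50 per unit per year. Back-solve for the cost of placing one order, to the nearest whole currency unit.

The basic EOQ model gives Q* = √(2DS/H); rearrange for the unknown.
From Q* = √(2DS/H): S = Q*²H / (2D) = 812.4² × 10.5 / (2 × 21,130) = 163.9833.

S ≈ £164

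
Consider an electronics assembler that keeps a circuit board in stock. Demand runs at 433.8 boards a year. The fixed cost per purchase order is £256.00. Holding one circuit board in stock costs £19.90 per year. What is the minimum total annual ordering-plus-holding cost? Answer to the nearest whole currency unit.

TC* ≈ £2,102

EOQ = √(2DS/H) = √(2 × 433.8 × 256 / 19.9) ≈ 105.65.
At Q*, ordering cost (D/Q*)S equals holding cost (Q*/2)H, each = √(DSH/2).
Minimum total = √(2DSH) = √(2 × 433.8 × 256 × 19.9) ≈ 2102.356.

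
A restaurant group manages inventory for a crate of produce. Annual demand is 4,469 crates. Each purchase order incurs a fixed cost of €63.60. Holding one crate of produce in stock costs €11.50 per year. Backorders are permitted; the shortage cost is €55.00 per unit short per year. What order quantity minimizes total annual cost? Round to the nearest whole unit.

Q* ≈ 244 crates

With planned backorders, Q* = √(2DS/H) · √((H+B)/B).
√(2DS/H) = √(2 × 4,469 × 63.6 / 11.5) = 222.331.
√((H+B)/B) = √((11.5+55)/55) = 1.0996.
Q* ≈ 244.472.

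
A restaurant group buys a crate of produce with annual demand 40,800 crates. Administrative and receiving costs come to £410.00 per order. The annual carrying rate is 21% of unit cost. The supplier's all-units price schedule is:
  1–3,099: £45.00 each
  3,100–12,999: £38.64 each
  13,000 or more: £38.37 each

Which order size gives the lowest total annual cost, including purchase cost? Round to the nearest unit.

Holding cost per unit per year at price C is H = 0.21·C.
Candidates are each tier's EOQ (if it falls in that tier) and each price-break quantity.
EOQ at £45.00 = 1881.6 (feasible in tier 1): TC = 40,800×£45.00 + (40,800/1881.6)×410 + (1881.6/2)×0.21×£45.00 = £1,853,780.87.
EOQ at £38.64 = 2030.5 < 3100, so use break Q=3100: TC = 40,800×£38.64 + (40,800/3100.0)×410 + (3100.0/2)×0.21×£38.64 = £1,594,485.45.
EOQ at £38.37 = 2037.7 < 13000, so use break Q=13000: TC = 40,800×£38.37 + (40,800/13000.0)×410 + (13000.0/2)×0.21×£38.37 = £1,619,157.82.
Lowest total cost is £1,594,485.45 at Q = 3100.0.

Q* ≈ 3,100 crates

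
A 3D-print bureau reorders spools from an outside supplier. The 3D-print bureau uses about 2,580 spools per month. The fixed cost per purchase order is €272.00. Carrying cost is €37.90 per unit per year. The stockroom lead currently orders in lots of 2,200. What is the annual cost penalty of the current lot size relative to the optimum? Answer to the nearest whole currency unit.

Annual demand D = 2,580 × 12 = 30,960.
EOQ = √(2DS/H) = √(2 × 30,960 × 272 / 37.9) ≈ 666.62.
Cost at Q* = (D/Q*)S + (Q*/2)H = √(2DSH) ≈ €25,265.01.
Cost at Q = 2,200: (30,960/2,200)×272 + (2,200/2)×37.9 = €3,827.78 + €41,690.00 = €45,517.78.
Excess = €45,517.78 − €25,265.01 = €20,252.77.

Extra cost ≈ €20,253 per year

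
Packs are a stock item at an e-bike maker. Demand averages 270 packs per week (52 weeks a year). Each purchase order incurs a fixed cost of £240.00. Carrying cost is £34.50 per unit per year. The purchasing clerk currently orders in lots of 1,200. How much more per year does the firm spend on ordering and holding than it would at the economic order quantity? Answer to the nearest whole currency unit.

Extra cost ≈ £8,260 per year

Annual demand D = 270 × 52 = 14,040.
EOQ = √(2DS/H) = √(2 × 14,040 × 240 / 34.5) ≈ 441.97.
Cost at Q* = (D/Q*)S + (Q*/2)H = √(2DSH) ≈ £15,248.03.
Cost at Q = 1,200: (14,040/1,200)×240 + (1,200/2)×34.5 = £2,808.00 + £20,700.00 = £23,508.00.
Excess = £23,508.00 − £15,248.03 = £8,259.97.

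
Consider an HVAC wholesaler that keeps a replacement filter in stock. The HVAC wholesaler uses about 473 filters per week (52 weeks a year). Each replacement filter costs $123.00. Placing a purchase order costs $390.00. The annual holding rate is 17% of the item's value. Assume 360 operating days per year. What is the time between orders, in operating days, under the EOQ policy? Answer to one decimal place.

Annual demand D = 473 × 52 = 24,596.
Holding cost H = 0.17 × $123.00 = $20.9100 per unit per year.
The optimal lot size = √(2DS/H) = √(2 × 24,596 × 390 / 20.91) ≈ 957.86.
Cycle time = Q*/D × 360 = 957.86 / 24,596 × 360 ≈ 14.020 days.

T ≈ 14.0 days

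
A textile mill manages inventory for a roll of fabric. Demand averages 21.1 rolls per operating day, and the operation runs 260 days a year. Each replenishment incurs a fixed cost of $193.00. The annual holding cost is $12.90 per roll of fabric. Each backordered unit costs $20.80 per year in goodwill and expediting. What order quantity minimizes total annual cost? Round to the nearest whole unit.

Annual demand D = 21.1 × 260 = 5,486.
With planned backorders, Q* = √(2DS/H) · √((H+B)/B).
√(2DS/H) = √(2 × 5,486 × 193 / 12.9) = 405.160.
√((H+B)/B) = √((12.9+20.8)/20.8) = 1.2729.
Q* ≈ 515.715.

Q* ≈ 516 rolls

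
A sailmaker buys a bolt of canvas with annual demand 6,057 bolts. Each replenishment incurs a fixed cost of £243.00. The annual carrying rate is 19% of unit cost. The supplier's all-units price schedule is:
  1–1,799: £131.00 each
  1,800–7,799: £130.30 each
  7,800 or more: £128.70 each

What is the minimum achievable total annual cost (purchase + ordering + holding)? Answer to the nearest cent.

Holding cost per unit per year at price C is H = 0.19·C.
Evaluate total cost at each tier's feasible EOQ or, if the EOQ is below the tier, at the tier's minimum quantity.
EOQ at £131.00 = 343.9 (feasible in tier 1): TC = 6,057×£131.00 + (6,057/343.9)×243 + (343.9/2)×0.19×£131.00 = £802,026.72.
EOQ at £130.30 = 344.8 < 1800, so use break Q=1800: TC = 6,057×£130.30 + (6,057/1800.0)×243 + (1800.0/2)×0.19×£130.30 = £812,326.10.
EOQ at £128.70 = 347.0 < 7800, so use break Q=7800: TC = 6,057×£128.70 + (6,057/7800.0)×243 + (7800.0/2)×0.19×£128.70 = £875,091.30.
Lowest total cost among the candidates is at Q = 343.9.

TC* ≈ £802,026.72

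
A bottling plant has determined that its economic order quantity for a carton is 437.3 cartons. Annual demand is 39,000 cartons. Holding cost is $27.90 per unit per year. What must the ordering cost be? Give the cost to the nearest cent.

S ≈ $68.40

Invert the EOQ relation Q*² = 2DS/H.
From Q* = √(2DS/H): S = Q*²H / (2D) = 437.3² × 27.9 / (2 × 39,000) = 68.4020.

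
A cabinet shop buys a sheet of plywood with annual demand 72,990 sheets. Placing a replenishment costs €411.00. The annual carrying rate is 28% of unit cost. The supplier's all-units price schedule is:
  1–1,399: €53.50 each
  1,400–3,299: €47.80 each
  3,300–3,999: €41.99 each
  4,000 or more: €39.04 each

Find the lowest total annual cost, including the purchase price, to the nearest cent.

Holding cost per unit per year at price C is H = 0.28·C.
For each price level, check whether its EOQ is feasible; otherwise the best quantity at that price is the breakpoint.
Tier 1 (€53.50): EOQ = 2001.3 exceeds tier's upper bound 1399, so this tier is dominated.
EOQ at €47.80 = 2117.3 (feasible in tier 2): TC = 72,990×€47.80 + (72,990/2117.3)×411 + (2117.3/2)×0.28×€47.80 = €3,517,259.44.
EOQ at €41.99 = 2259.0 < 3300, so use break Q=3300: TC = 72,990×€41.99 + (72,990/3300.0)×411 + (3300.0/2)×0.28×€41.99 = €3,093,340.05.
EOQ at €39.04 = 2342.8 < 4000, so use break Q=4000: TC = 72,990×€39.04 + (72,990/4000.0)×411 + (4000.0/2)×0.28×€39.04 = €2,878,891.72.
Lowest total cost among the candidates is at Q = 4000.0.

TC* ≈ €2,878,891.72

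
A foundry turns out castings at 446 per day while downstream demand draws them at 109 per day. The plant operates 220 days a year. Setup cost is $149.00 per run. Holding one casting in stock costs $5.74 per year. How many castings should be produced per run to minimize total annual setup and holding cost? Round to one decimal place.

Annual demand D = 109 × 220 = 23,980.
Production build-up factor (1 − d/p) = 1 − 109/446 = 0.7556.
Q* = √(2DS / (H(1 − d/p))) = √(2 × 23,980 × 149 / (5.74 × 0.7556)).
= √(7,146,040 / 4.3372) ≈ 1283.599.

Q* ≈ 1,283.6 castings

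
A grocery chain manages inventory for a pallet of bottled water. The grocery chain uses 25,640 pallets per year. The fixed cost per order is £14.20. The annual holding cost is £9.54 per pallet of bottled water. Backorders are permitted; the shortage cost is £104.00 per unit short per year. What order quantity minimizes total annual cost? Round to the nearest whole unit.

Q* ≈ 289 pallets

With planned backorders, Q* = √(2DS/H) · √((H+B)/B).
√(2DS/H) = √(2 × 25,640 × 14.2 / 9.54) = 276.277.
√((H+B)/B) = √((9.54+104)/104) = 1.0449.
Q* ≈ 288.670.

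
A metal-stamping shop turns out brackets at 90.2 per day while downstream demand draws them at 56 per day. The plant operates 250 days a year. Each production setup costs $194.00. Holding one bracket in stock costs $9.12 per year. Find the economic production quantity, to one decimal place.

Q* ≈ 1,253.4 brackets

Annual demand D = 56 × 250 = 14,000.
Production build-up factor (1 − d/p) = 1 − 56/90.2 = 0.3792.
Q* = √(2DS / (H(1 − d/p))) = √(2 × 14,000 × 194 / (9.12 × 0.3792)).
= √(5,432,000 / 3.4579) ≈ 1253.351.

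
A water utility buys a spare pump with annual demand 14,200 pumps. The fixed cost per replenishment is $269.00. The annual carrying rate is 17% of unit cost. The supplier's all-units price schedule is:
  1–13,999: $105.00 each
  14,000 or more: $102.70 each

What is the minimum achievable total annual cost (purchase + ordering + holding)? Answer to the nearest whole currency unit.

TC* ≈ $1,502,678

Holding cost per unit per year at price C is H = 0.17·C.
Evaluate total cost at each tier's feasible EOQ or, if the EOQ is below the tier, at the tier's minimum quantity.
EOQ at $105.00 = 654.2 (feasible in tier 1): TC = 14,200×$105.00 + (14,200/654.2)×269 + (654.2/2)×0.17×$105.00 = $1,502,677.62.
EOQ at $102.70 = 661.5 < 14000, so use break Q=14000: TC = 14,200×$102.70 + (14,200/14000.0)×269 + (14000.0/2)×0.17×$102.70 = $1,580,825.84.
Lowest total cost among the candidates is at Q = 654.2.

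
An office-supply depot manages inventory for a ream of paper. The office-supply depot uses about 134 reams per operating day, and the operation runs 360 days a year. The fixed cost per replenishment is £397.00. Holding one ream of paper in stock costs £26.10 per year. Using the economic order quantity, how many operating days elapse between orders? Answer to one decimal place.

Annual demand D = 134 × 360 = 48,240.
EOQ = √(2DS/H) = √(2 × 48,240 × 397 / 26.1) ≈ 1211.42.
Cycle time = Q*/D × 360 = 1211.42 / 48,240 × 360 ≈ 9.040 days.

T ≈ 9.0 days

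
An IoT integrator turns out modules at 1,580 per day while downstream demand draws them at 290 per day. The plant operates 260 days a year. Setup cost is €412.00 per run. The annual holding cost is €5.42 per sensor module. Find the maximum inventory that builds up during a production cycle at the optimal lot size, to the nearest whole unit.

I_max ≈ 3,059 modules

Annual demand D = 290 × 260 = 75,400.
Production build-up factor (1 − d/p) = 1 − 290/1,580 = 0.8165.
Q* = √(2DS / (H(1 − d/p))) = √(2 × 75,400 × 412 / (5.42 × 0.8165)).
= √(62,129,600 / 4.4252) ≈ 3746.997.
Maximum inventory = Q*(1 − d/p) = 3746.997 × 0.8165 ≈ 3059.257.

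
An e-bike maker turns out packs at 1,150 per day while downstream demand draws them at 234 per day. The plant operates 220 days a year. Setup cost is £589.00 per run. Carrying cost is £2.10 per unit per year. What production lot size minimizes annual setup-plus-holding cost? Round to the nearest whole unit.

Annual demand D = 234 × 220 = 51,480.
Production build-up factor (1 − d/p) = 1 − 234/1,150 = 0.7965.
Q* = √(2DS / (H(1 − d/p))) = √(2 × 51,480 × 589 / (2.1 × 0.7965)).
= √(60,643,440 / 1.6727) ≈ 6021.206.

Q* ≈ 6,021 packs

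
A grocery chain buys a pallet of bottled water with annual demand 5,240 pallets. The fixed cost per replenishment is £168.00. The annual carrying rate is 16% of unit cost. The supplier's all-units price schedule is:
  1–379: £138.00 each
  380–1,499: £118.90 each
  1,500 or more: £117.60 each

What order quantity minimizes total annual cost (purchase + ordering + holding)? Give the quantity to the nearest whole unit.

Q* ≈ 380 pallets

Holding cost per unit per year at price C is H = 0.16·C.
For each price level, check whether its EOQ is feasible; otherwise the best quantity at that price is the breakpoint.
EOQ at £138.00 = 282.4 (feasible in tier 1): TC = 5,240×£138.00 + (5,240/282.4)×168 + (282.4/2)×0.16×£138.00 = £729,354.98.
EOQ at £118.90 = 304.2 < 380, so use break Q=380: TC = 5,240×£118.90 + (5,240/380.0)×168 + (380.0/2)×0.16×£118.90 = £628,967.19.
EOQ at £117.60 = 305.9 < 1500, so use break Q=1500: TC = 5,240×£117.60 + (5,240/1500.0)×168 + (1500.0/2)×0.16×£117.60 = £630,922.88.
Lowest total cost is £628,967.19 at Q = 380.0.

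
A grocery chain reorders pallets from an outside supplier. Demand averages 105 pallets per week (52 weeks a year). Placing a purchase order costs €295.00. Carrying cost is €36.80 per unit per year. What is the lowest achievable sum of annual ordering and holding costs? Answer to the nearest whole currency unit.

Annual demand D = 105 × 52 = 5,460.
Q* = √(2DS/H) = √(2 × 5,460 × 295 / 36.8) ≈ 295.87.
At the optimum the two cost components are equal, so total cost = 2·(Q*/2)H = Q*·H.
Minimum total = √(2DSH) = √(2 × 5,460 × 295 × 36.8) ≈ 10887.953.

TC* ≈ €10,888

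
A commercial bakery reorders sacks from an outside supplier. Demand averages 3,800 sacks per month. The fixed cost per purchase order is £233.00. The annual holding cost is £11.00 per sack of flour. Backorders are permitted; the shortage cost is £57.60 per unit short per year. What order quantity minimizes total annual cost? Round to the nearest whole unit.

Q* ≈ 1,517 sacks

Annual demand D = 3,800 × 12 = 45,600.
With planned backorders, Q* = √(2DS/H) · √((H+B)/B).
√(2DS/H) = √(2 × 45,600 × 233 / 11) = 1389.886.
√((H+B)/B) = √((11+57.6)/57.6) = 1.0913.
Q* ≈ 1516.805.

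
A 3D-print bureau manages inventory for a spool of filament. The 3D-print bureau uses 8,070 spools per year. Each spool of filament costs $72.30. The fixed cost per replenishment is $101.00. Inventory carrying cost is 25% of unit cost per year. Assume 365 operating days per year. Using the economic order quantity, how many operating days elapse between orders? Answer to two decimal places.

Holding cost H = 0.25 × $72.30 = $18.0750 per unit per year.
Q* = √(2DS/H) = √(2 × 8,070 × 101 / 18.075) ≈ 300.31.
Cycle time = Q*/D × 365 = 300.31 / 8,070 × 365 ≈ 13.583 days.

T ≈ 13.58 days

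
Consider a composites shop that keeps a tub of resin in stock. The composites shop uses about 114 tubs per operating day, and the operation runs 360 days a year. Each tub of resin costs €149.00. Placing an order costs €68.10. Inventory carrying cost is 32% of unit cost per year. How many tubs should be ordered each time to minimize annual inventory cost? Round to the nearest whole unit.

Q* ≈ 342 tubs

Annual demand D = 114 × 360 = 41,040.
Holding cost H = 0.32 × €149.00 = €47.6800 per unit per year.
EOQ = √(2DS / H) = √(2 × 41,040 × 68.1 / 47.68).
= √(5,589,648 / 47.68) = √117,232.5503 ≈ 342.392.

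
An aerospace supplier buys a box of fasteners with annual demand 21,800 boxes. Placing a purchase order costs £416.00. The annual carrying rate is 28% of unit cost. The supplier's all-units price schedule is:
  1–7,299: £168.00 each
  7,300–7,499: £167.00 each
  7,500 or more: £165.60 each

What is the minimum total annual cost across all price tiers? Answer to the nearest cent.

Holding cost per unit per year at price C is H = 0.28·C.
Evaluate total cost at each tier's feasible EOQ or, if the EOQ is below the tier, at the tier's minimum quantity.
EOQ at £168.00 = 620.9 (feasible in tier 1): TC = 21,800×£168.00 + (21,800/620.9)×416 + (620.9/2)×0.28×£168.00 = £3,691,609.46.
EOQ at £167.00 = 622.8 < 7300, so use break Q=7300: TC = 21,800×£167.00 + (21,800/7300.0)×416 + (7300.0/2)×0.28×£167.00 = £3,812,516.30.
EOQ at £165.60 = 625.4 < 7500, so use break Q=7500: TC = 21,800×£165.60 + (21,800/7500.0)×416 + (7500.0/2)×0.28×£165.60 = £3,785,169.17.
Lowest total cost among the candidates is at Q = 620.9.

TC* ≈ £3,691,609.46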